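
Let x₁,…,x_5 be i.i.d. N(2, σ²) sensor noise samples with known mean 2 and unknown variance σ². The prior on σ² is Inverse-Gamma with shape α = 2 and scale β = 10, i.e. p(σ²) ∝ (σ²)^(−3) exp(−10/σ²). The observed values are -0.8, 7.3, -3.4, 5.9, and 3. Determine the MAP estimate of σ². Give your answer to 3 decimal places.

σ̂²_MAP = 9.209

Sum of squared deviations about the known mean: SS = (-0.8−2)² + (7.3−2)² + (-3.4−2)² + (5.9−2)² + (3−2)² = 81.3.
The Normal likelihood contributes (σ²)^(−n/2) exp(−SS/(2σ²)), so the posterior is Inverse-Gamma(α + n/2, β + SS/2) = Inverse-Gamma(4.5, 50.65).
The mode of Inverse-Gamma(a, b) is b/(a+1) = 50.65/5.5 ≈ 9.209.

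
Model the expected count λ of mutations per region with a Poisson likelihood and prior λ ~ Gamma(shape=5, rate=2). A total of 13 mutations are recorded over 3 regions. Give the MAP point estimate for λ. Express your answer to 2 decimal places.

Σxᵢ = 13, n = 3.
Posterior ∝ λ^4e^(−2λ) · λ^13e^(−3λ) = λ^17e^(−5λ), i.e. Gamma(shape=18, rate=5).
The mode of a Gamma(a, b) with a ≥ 1 (shape–rate) is (a−1)/b = 17/5 ≈ 3.40.

λ̂_MAP = 3.40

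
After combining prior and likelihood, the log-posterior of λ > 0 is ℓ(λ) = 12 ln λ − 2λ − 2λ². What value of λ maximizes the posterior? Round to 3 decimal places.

ℓ'(λ) = 12/λ − 2 − 4λ. Setting this to zero and multiplying by λ: 4λ² + 2λ − 12 = 0.
λ = (−2 + √(2² + 4·4·12)) / (2·4) = (−2 + √196) / 8 = (−2 + 14)/8 = 3/2.
ℓ''(λ) = −12/λ² − 4 < 0, confirming a maximum.

λ̂_MAP = 1.500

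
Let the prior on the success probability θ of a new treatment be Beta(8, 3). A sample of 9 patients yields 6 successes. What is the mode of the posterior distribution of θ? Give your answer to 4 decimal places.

θ̂_MAP = 0.7222

Prior: Beta(8, 3).
Data: 6 successes in 9 trials. The binomial likelihood contributes θ^6(1−θ)^3, so the posterior is Beta(8+6, 3+3) = Beta(14, 6).
For Beta(a, b) with a, b > 1 the mode is (a−1)/(a+b−2) = 13/18 ≈ 0.7222.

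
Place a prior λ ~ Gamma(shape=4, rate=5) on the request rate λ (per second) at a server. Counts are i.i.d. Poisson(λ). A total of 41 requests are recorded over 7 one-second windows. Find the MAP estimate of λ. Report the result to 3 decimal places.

Σxᵢ = 41, n = 7.
Posterior ∝ λ^3e^(−5λ) · λ^41e^(−7λ) = λ^44e^(−12λ), i.e. Gamma(shape=45, rate=12).
The mode of a Gamma(a, b) with a ≥ 1 (shape–rate) is (a−1)/b = 44/12 ≈ 3.667.

λ̂_MAP = 3.667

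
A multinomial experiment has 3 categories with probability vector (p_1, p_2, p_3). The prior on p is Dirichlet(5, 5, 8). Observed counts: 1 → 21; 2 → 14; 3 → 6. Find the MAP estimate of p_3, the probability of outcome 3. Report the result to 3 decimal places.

MAP estimate: 0.232

The posterior is Dirichlet(αᵢ + nᵢ) = Dirichlet(26, 19, 14).
For a Dirichlet(a₁,…,a_K) with all aᵢ > 1, the mode has j-th component (aⱼ − 1)/(Σaᵢ − K).
Here Σaᵢ = 59 and K = 3, so p_3 = (14 − 1)/(59 − 3) = 13/56 ≈ 0.232.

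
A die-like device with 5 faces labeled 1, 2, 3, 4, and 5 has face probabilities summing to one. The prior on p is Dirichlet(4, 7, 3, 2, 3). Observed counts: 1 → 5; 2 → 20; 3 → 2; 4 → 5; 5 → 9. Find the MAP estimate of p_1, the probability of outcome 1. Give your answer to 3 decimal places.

MAP estimate: 0.145

The posterior is Dirichlet(αᵢ + nᵢ) = Dirichlet(9, 27, 5, 7, 12).
For a Dirichlet(a₁,…,a_K) with all aᵢ > 1, the mode has j-th component (aⱼ − 1)/(Σaᵢ − K).
Here Σaᵢ = 60 and K = 5, so p_1 = (9 − 1)/(60 − 5) = 8/55 ≈ 0.145.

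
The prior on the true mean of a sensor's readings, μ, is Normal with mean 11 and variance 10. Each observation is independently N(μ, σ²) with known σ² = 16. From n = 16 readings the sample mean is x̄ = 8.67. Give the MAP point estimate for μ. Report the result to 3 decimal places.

n = 16, x̄ = 8.67.
For a Normal prior and Normal likelihood with known variance, the posterior is Normal; its mode equals its mean, the precision-weighted average.
Prior precision 1/σ₀² = 1/10 = 0.1; data precision n/σ² = 16/16 = 1.
μ̂ = (0.1·11 + 1·8.67) / (0.1 + 1) = 9.77/1.1 = 977/110 ≈ 8.882.

μ̂_MAP = 8.882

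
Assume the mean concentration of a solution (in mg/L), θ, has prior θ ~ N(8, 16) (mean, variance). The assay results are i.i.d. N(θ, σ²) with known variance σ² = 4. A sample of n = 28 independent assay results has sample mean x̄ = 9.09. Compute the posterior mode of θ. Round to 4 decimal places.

θ̂_MAP = 9.0804

n = 28, x̄ = 9.09.
For a Normal prior and Normal likelihood with known variance, the posterior is Normal; its mode equals its mean, the precision-weighted average.
Prior precision 1/σ₀² = 1/16 = 0.0625; data precision n/σ² = 28/4 = 7.
θ̂ = (0.0625·8 + 7·9.09) / (0.0625 + 7) = 64.13/7.0625 = 25652/2825 ≈ 9.0804.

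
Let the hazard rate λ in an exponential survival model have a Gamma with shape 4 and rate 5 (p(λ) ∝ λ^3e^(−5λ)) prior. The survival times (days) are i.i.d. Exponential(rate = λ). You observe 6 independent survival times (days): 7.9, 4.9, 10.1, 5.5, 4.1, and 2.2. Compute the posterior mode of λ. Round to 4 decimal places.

The Exponential(rate=λ) likelihood is ∝ λ^n e^(−λΣtᵢ). Here n = 6 and Σtᵢ = 7.9 + 4.9 + 10.1 + 5.5 + 4.1 + 2.2 = 34.7.
Posterior ∝ λ^3e^(−5λ) · λ^6e^(−34.7λ) = λ^9e^(−39.7λ), i.e. Gamma(10, 39.7).
Mode = (a−1)/b = 9/39.7 ≈ 0.2267.

λ̂_MAP = 0.2267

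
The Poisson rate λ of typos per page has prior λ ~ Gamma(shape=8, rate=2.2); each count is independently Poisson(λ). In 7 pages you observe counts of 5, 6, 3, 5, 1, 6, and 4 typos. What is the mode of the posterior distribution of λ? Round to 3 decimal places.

λ̂_MAP = 4.022

Σxᵢ = 5+6+3+5+1+6+4 = 30, with n = 7.
Posterior ∝ λ^7e^(−2.2λ) · λ^30e^(−7λ) = λ^37e^(−9.2λ), i.e. Gamma(shape=38, rate=9.2).
The mode of a Gamma(a, b) with a ≥ 1 (shape–rate) is (a−1)/b = 37/9.2 ≈ 4.022.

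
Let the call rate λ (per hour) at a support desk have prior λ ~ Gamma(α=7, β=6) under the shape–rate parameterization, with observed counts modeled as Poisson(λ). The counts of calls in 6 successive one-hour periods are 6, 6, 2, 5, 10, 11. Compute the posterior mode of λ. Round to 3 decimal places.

Σxᵢ = 6+6+2+5+10+11 = 40, with n = 6.
Posterior ∝ λ^6e^(−6λ) · λ^40e^(−6λ) = λ^46e^(−12λ), i.e. Gamma(shape=47, rate=12).
The mode of a Gamma(a, b) with a ≥ 1 (shape–rate) is (a−1)/b = 46/12 ≈ 3.833.

λ̂_MAP = 3.833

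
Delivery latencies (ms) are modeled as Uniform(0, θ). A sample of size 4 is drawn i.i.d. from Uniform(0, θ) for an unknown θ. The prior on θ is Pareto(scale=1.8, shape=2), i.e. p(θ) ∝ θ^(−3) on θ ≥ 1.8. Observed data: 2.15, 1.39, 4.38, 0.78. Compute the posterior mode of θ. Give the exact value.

θ̂_MAP = 4.38

The Uniform(0, θ) likelihood is θ^(−n) for θ ≥ max(xᵢ), zero otherwise. Here max(xᵢ) = 4.38.
Posterior ∝ θ^(−3) · θ^(−4) = θ^(−7) on θ ≥ max(1.8, 4.38) = 4.38.
This density is strictly decreasing in θ, so the posterior mode lies at the lower boundary of the support.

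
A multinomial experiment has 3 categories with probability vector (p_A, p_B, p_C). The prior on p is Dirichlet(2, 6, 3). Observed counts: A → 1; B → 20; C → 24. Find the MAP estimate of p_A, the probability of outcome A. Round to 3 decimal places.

MAP estimate of p_A = 0.038

The posterior is Dirichlet(αᵢ + nᵢ) = Dirichlet(3, 26, 27).
For a Dirichlet(a₁,…,a_K) with all aᵢ > 1, the mode has j-th component (aⱼ − 1)/(Σaᵢ − K).
Here Σaᵢ = 56 and K = 3, so p_A = (3 − 1)/(56 − 3) = 2/53 ≈ 0.038.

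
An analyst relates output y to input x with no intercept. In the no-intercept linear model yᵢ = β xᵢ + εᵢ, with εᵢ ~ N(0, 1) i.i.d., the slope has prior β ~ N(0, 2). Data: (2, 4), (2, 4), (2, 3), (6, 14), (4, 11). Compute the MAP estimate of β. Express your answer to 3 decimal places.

β̂_MAP = 2.326

log p(β | y) = −Σ(yᵢ − βxᵢ)²/(2·1) − β²/(2·2) + const.
Setting the derivative to zero: Σxᵢ(yᵢ − βxᵢ)/1 − β/2 = 0, so β = Σxᵢyᵢ / (Σxᵢ² + σ²/τ²).
Σxᵢyᵢ = 2·4 + 2·4 + 2·3 + 6·14 + 4·11 = 150; Σxᵢ² = 64; σ²/τ² = 0.5.
β̂_MAP = 150 / (64 + 0.5) = 150/64.5 ≈ 2.326.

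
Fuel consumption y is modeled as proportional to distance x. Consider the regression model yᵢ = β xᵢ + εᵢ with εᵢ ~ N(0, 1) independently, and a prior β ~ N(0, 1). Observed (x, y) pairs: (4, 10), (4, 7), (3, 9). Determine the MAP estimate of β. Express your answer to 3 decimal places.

log p(β | y) = −Σ(yᵢ − βxᵢ)²/(2·1) − β²/(2·1) + const.
Setting the derivative to zero: Σxᵢ(yᵢ − βxᵢ)/1 − β/1 = 0, so β = Σxᵢyᵢ / (Σxᵢ² + σ²/τ²).
Σxᵢyᵢ = 4·10 + 4·7 + 3·9 = 95; Σxᵢ² = 41; σ²/τ² = 1.
β̂_MAP = 95 / (41 + 1) = 95/42 ≈ 2.262.

β̂_MAP = 2.262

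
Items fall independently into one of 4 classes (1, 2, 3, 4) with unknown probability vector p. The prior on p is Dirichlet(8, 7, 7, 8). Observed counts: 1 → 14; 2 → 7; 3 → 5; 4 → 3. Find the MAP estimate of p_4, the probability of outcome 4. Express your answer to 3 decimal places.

MAP estimate: 0.182

The posterior is Dirichlet(αᵢ + nᵢ) = Dirichlet(22, 14, 12, 11).
For a Dirichlet(a₁,…,a_K) with all aᵢ > 1, the mode has j-th component (aⱼ − 1)/(Σaᵢ − K).
Here Σaᵢ = 59 and K = 4, so p_4 = (11 − 1)/(59 − 4) = 10/55 ≈ 0.182.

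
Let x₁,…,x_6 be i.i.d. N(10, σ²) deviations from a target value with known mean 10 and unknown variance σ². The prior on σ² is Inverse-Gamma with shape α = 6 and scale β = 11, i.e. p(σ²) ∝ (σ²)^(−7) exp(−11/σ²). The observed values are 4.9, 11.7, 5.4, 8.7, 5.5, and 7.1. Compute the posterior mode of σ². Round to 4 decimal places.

σ̂²_MAP = 5.1205

Sum of squared deviations about the known mean: SS = (4.9−10)² + (11.7−10)² + (5.4−10)² + (8.7−10)² + (5.5−10)² + (7.1−10)² = 80.41.
The Normal likelihood contributes (σ²)^(−n/2) exp(−SS/(2σ²)), so the posterior is Inverse-Gamma(α + n/2, β + SS/2) = Inverse-Gamma(9, 51.205).
The mode of Inverse-Gamma(a, b) is b/(a+1) = 51.205/10 ≈ 5.1205.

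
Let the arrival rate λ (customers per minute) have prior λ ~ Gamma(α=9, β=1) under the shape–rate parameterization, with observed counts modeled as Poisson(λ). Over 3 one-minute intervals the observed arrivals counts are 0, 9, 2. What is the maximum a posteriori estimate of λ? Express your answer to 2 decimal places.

λ̂_MAP = 4.75

Σxᵢ = 0+9+2 = 11, with n = 3.
Posterior ∝ λ^8e^(−1λ) · λ^11e^(−3λ) = λ^19e^(−4λ), i.e. Gamma(shape=20, rate=4).
The mode of a Gamma(a, b) with a ≥ 1 (shape–rate) is (a−1)/b = 19/4 ≈ 4.75.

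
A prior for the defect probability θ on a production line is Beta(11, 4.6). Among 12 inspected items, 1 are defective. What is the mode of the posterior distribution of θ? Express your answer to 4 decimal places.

θ̂_MAP = 0.4297

Prior: Beta(11, 4.6).
Data: 1 success in 12 trials. The binomial likelihood contributes θ(1−θ)^11, so the posterior is Beta(11+1, 4.6+11) = Beta(12, 15.6).
For Beta(a, b) with a, b > 1 the mode is (a−1)/(a+b−2) = 11/25.6 ≈ 0.4297.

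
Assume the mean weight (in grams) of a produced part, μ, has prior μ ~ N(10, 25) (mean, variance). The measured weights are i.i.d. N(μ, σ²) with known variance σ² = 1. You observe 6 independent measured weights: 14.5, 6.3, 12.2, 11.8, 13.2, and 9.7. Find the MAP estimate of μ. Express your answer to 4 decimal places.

μ̂_MAP = 11.2748

n = 6; x̄ = (14.5 + 6.3 + 12.2 + 11.8 + 13.2 + 9.7)/6 = 67.7/6 = 677/60 ≈ 11.2833.
For a Normal prior and Normal likelihood with known variance, the posterior is Normal; its mode equals its mean, the precision-weighted average.
Prior precision 1/σ₀² = 1/25 = 0.04; data precision n/σ² = 6/1 = 6.
μ̂ = (0.04·10 + 6·(677/60)) / (0.04 + 6) = 68.1/6.04 = 3405/302 ≈ 11.2748.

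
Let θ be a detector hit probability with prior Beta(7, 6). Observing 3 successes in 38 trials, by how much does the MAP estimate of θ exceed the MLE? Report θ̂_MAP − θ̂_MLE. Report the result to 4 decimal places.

MAP − MLE = 0.1047

Posterior is Beta(10, 41); MAP = (10−1)/(51−2) = 9/49 ≈ 0.18367.
MLE ignores the prior: θ̂_MLE = k/n = 3/38 ≈ 0.07895.
Difference = 9/49 − 3/38 = 195/1862 ≈ 0.1047.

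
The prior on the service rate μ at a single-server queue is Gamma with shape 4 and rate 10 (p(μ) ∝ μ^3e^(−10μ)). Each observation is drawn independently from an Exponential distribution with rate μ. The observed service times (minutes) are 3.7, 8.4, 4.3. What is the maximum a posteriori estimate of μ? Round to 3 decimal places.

μ̂_MAP = 0.227

The Exponential(rate=μ) likelihood is ∝ μ^n e^(−μΣtᵢ). Here n = 3 and Σtᵢ = 3.7 + 8.4 + 4.3 = 16.4.
Posterior ∝ μ^3e^(−10μ) · μ^3e^(−16.4μ) = μ^6e^(−26.4μ), i.e. Gamma(7, 26.4).
Mode = (a−1)/b = 6/26.4 ≈ 0.227.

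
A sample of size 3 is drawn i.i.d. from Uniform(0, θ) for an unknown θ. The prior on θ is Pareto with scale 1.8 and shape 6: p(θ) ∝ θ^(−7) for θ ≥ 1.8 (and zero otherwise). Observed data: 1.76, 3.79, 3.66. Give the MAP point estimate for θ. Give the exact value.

The Uniform(0, θ) likelihood is θ^(−n) for θ ≥ max(xᵢ), zero otherwise. Here max(xᵢ) = 3.79.
Posterior ∝ θ^(−7) · θ^(−3) = θ^(−10) on θ ≥ max(1.8, 3.79) = 3.79.
This density is strictly decreasing in θ, so the posterior mode lies at the lower boundary of the support.

θ̂_MAP = 3.79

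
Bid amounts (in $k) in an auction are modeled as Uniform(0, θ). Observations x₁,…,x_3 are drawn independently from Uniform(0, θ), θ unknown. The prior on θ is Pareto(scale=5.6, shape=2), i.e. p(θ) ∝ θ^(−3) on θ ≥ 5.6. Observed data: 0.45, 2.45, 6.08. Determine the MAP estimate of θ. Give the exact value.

The Uniform(0, θ) likelihood is θ^(−n) for θ ≥ max(xᵢ), zero otherwise. Here max(xᵢ) = 6.08.
Posterior ∝ θ^(−3) · θ^(−3) = θ^(−6) on θ ≥ max(5.6, 6.08) = 6.08.
This density is strictly decreasing in θ, so the posterior mode lies at the lower boundary of the support.

θ̂_MAP = 6.08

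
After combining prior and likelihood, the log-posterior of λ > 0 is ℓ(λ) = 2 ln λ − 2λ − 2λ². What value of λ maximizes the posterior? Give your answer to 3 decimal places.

λ̂_MAP = 0.500

ℓ'(λ) = 2/λ − 2 − 4λ. Setting this to zero and multiplying by λ: 4λ² + 2λ − 2 = 0.
λ = (−2 + √(2² + 4·4·2)) / (2·4) = (−2 + √36) / 8 = (−2 + 6)/8 = 1/2.
ℓ''(λ) = −2/λ² − 4 < 0, confirming a maximum.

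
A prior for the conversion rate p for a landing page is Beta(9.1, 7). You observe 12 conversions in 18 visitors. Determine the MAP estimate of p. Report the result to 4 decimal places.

p̂_MAP = 0.6262

Prior: Beta(9.1, 7).
Data: 12 successes in 18 trials. The binomial likelihood contributes p^12(1−p)^6, so the posterior is Beta(9.1+12, 7+6) = Beta(21.1, 13).
For Beta(a, b) with a, b > 1 the mode is (a−1)/(a+b−2) = 20.1/32.1 ≈ 0.6262.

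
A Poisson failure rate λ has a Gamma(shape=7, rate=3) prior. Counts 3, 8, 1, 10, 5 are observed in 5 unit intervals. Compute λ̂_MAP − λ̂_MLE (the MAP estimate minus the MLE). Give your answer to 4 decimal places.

Σxᵢ = 27. Posterior is Gamma(34, 8); MAP = (34−1)/8 = 33/8 ≈ 4.12500.
MLE = x̄ = 27/5 ≈ 5.40000.
Difference = 33/8 − 27/5 = -51/40 ≈ -1.2750.

MAP − MLE = -1.2750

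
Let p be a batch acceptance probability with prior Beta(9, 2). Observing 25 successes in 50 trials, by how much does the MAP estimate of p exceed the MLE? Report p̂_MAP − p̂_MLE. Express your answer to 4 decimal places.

Posterior is Beta(34, 27); MAP = (34−1)/(61−2) = 33/59 ≈ 0.55932.
MLE ignores the prior: p̂_MLE = k/n = 25/50 ≈ 0.50000.
Difference = 33/59 − 25/50 = 7/118 ≈ 0.0593.

MAP − MLE = 0.0593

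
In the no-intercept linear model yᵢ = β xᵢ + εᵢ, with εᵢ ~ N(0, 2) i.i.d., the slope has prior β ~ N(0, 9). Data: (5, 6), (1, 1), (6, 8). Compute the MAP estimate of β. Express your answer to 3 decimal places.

log p(β | y) = −Σ(yᵢ − βxᵢ)²/(2·2) − β²/(2·9) + const.
Setting the derivative to zero: Σxᵢ(yᵢ − βxᵢ)/2 − β/9 = 0, so β = Σxᵢyᵢ / (Σxᵢ² + σ²/τ²).
Σxᵢyᵢ = 5·6 + 1·1 + 6·8 = 79; Σxᵢ² = 62; σ²/τ² = 2/9.
β̂_MAP = 79 / (62 + 2/9) = 79/(560/9) = 711/560 ≈ 1.270.

β̂_MAP = 1.270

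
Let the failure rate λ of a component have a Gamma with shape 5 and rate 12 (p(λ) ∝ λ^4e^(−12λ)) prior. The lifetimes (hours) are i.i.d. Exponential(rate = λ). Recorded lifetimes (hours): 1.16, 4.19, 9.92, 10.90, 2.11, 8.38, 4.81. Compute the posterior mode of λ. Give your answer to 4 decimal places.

λ̂_MAP = 0.2057

The Exponential(rate=λ) likelihood is ∝ λ^n e^(−λΣtᵢ). Here n = 7 and Σtᵢ = 1.16 + 4.19 + 9.92 + 10.90 + 2.11 + 8.38 + 4.81 = 41.47.
Posterior ∝ λ^4e^(−12λ) · λ^7e^(−41.47λ) = λ^11e^(−53.47λ), i.e. Gamma(12, 53.47).
Mode = (a−1)/b = 11/53.47 ≈ 0.2057.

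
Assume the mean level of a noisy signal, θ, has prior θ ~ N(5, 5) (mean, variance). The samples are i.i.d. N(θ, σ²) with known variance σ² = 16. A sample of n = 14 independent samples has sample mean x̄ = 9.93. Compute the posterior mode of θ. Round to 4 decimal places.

n = 14, x̄ = 9.93.
For a Normal prior and Normal likelihood with known variance, the posterior is Normal; its mode equals its mean, the precision-weighted average.
Prior precision 1/σ₀² = 1/5 = 0.2; data precision n/σ² = 14/16 = 0.875.
θ̂ = (0.2·5 + 0.875·9.93) / (0.2 + 0.875) = 9.68875/1.075 = 7751/860 ≈ 9.0128.

θ̂_MAP = 9.0128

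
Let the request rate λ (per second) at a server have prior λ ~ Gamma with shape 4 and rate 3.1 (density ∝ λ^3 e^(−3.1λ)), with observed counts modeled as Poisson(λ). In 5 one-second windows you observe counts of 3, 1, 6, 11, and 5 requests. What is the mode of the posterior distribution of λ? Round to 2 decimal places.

λ̂_MAP = 3.58

Σxᵢ = 3+1+6+11+5 = 26, with n = 5.
Posterior ∝ λ^3e^(−3.1λ) · λ^26e^(−5λ) = λ^29e^(−8.1λ), i.e. Gamma(shape=30, rate=8.1).
The mode of a Gamma(a, b) with a ≥ 1 (shape–rate) is (a−1)/b = 29/8.1 ≈ 3.58.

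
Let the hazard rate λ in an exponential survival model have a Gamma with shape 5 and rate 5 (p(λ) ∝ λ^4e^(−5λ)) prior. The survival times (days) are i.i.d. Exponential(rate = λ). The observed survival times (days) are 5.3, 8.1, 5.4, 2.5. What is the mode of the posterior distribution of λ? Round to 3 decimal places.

λ̂_MAP = 0.304

The Exponential(rate=λ) likelihood is ∝ λ^n e^(−λΣtᵢ). Here n = 4 and Σtᵢ = 5.3 + 8.1 + 5.4 + 2.5 = 21.3.
Posterior ∝ λ^4e^(−5λ) · λ^4e^(−21.3λ) = λ^8e^(−26.3λ), i.e. Gamma(9, 26.3).
Mode = (a−1)/b = 8/26.3 ≈ 0.304.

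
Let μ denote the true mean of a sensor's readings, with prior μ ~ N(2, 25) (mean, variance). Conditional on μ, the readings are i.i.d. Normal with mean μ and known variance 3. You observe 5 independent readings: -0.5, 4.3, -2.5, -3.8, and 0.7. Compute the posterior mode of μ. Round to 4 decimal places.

n = 5; x̄ = ((-0.5) + 4.3 + (-2.5) + (-3.8) + 0.7)/5 = -1.8/5 = -0.36.
For a Normal prior and Normal likelihood with known variance, the posterior is Normal; its mode equals its mean, the precision-weighted average.
Prior precision 1/σ₀² = 1/25 = 0.04; data precision n/σ² = 5/3.
μ̂ = (0.04·2 + (5/3)·(-0.36)) / (0.04 + 5/3) = (-0.52)/(128/75) = -0.3046875 ≈ -0.3047.

μ̂_MAP = -0.3047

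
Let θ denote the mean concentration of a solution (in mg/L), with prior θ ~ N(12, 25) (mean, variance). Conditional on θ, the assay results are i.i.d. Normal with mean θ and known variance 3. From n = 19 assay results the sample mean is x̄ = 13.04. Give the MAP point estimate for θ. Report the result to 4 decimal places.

n = 19, x̄ = 13.04.
For a Normal prior and Normal likelihood with known variance, the posterior is Normal; its mode equals its mean, the precision-weighted average.
Prior precision 1/σ₀² = 1/25 = 0.04; data precision n/σ² = 19/3.
θ̂ = (0.04·12 + (19/3)·13.04) / (0.04 + 19/3) = (1246/15)/(478/75) = 3115/239 ≈ 13.0335.

θ̂_MAP = 13.0335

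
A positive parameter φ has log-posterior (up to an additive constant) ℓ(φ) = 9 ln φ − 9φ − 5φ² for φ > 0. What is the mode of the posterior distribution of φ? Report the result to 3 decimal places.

φ̂_MAP = 0.600

ℓ'(φ) = 9/φ − 9 − 10φ. Setting this to zero and multiplying by φ: 10φ² + 9φ − 9 = 0.
φ = (−9 + √(9² + 4·10·9)) / (2·10) = (−9 + √441) / 20 = (−9 + 21)/20 = 3/5.
ℓ''(φ) = −9/φ² − 10 < 0, confirming a maximum.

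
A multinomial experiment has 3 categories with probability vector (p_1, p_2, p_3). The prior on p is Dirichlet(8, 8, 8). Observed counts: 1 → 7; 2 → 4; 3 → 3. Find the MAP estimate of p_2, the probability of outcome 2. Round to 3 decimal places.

MAP estimate: 0.314

The posterior is Dirichlet(αᵢ + nᵢ) = Dirichlet(15, 12, 11).
For a Dirichlet(a₁,…,a_K) with all aᵢ > 1, the mode has j-th component (aⱼ − 1)/(Σaᵢ − K).
Here Σaᵢ = 38 and K = 3, so p_2 = (12 − 1)/(38 − 3) = 11/35 ≈ 0.314.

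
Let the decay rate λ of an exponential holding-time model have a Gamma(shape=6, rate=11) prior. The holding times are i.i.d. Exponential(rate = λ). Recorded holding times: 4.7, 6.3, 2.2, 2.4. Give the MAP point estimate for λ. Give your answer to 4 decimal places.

λ̂_MAP = 0.3383

The Exponential(rate=λ) likelihood is ∝ λ^n e^(−λΣtᵢ). Here n = 4 and Σtᵢ = 4.7 + 6.3 + 2.2 + 2.4 = 15.6.
Posterior ∝ λ^5e^(−11λ) · λ^4e^(−15.6λ) = λ^9e^(−26.6λ), i.e. Gamma(10, 26.6).
Mode = (a−1)/b = 9/26.6 ≈ 0.3383.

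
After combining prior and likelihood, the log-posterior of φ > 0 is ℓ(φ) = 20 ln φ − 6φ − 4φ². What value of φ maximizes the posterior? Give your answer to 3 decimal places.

φ̂_MAP = 1.250

ℓ'(φ) = 20/φ − 6 − 8φ. Setting this to zero and multiplying by φ: 8φ² + 6φ − 20 = 0.
φ = (−6 + √(6² + 4·8·20)) / (2·8) = (−6 + √676) / 16 = (−6 + 26)/16 = 5/4.
ℓ''(φ) = −20/φ² − 8 < 0, confirming a maximum.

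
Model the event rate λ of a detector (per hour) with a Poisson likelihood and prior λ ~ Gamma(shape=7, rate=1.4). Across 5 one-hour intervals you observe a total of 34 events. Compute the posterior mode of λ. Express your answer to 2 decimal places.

λ̂_MAP = 6.25

Σxᵢ = 34, n = 5.
Posterior ∝ λ^6e^(−1.4λ) · λ^34e^(−5λ) = λ^40e^(−6.4λ), i.e. Gamma(shape=41, rate=6.4).
The mode of a Gamma(a, b) with a ≥ 1 (shape–rate) is (a−1)/b = 40/6.4 ≈ 6.25.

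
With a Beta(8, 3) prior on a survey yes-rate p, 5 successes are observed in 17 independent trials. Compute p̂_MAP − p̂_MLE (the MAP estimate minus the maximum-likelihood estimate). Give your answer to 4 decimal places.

MAP − MLE = 0.1674

Posterior is Beta(13, 15); MAP = (13−1)/(28−2) = 12/26 ≈ 0.46154.
MLE ignores the prior: p̂_MLE = k/n = 5/17 ≈ 0.29412.
Difference = 12/26 − 5/17 = 37/221 ≈ 0.1674.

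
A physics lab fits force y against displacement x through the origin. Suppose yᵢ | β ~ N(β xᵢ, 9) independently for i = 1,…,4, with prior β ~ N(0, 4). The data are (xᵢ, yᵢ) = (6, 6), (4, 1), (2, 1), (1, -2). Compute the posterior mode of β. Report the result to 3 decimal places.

β̂_MAP = 0.675

log p(β | y) = −Σ(yᵢ − βxᵢ)²/(2·9) − β²/(2·4) + const.
Setting the derivative to zero: Σxᵢ(yᵢ − βxᵢ)/9 − β/4 = 0, so β = Σxᵢyᵢ / (Σxᵢ² + σ²/τ²).
Σxᵢyᵢ = 6·6 + 4·1 + 2·1 + 1·(-2) = 40; Σxᵢ² = 57; σ²/τ² = 2.25.
β̂_MAP = 40 / (57 + 2.25) = 40/59.25 ≈ 0.675.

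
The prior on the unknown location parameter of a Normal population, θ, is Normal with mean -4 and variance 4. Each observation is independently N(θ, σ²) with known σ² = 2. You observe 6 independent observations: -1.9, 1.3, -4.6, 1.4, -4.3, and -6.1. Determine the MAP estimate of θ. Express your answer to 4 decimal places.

θ̂_MAP = -2.4923

n = 6; x̄ = ((-1.9) + 1.3 + (-4.6) + 1.4 + (-4.3) + (-6.1))/6 = -14.2/6 = -71/30 ≈ -2.3667.
For a Normal prior and Normal likelihood with known variance, the posterior is Normal; its mode equals its mean, the precision-weighted average.
Prior precision 1/σ₀² = 1/4 = 0.25; data precision n/σ² = 6/2 = 3.
θ̂ = (0.25·(-4) + 3·(-71/30)) / (0.25 + 3) = (-8.1)/3.25 = -162/65 ≈ -2.4923.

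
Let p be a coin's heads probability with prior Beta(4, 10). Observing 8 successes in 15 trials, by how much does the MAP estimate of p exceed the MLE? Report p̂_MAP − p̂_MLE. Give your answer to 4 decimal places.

Posterior is Beta(12, 17); MAP = (12−1)/(29−2) = 11/27 ≈ 0.40741.
MLE ignores the prior: p̂_MLE = k/n = 8/15 ≈ 0.53333.
Difference = 11/27 − 8/15 = -17/135 ≈ -0.1259.

MAP − MLE = -0.1259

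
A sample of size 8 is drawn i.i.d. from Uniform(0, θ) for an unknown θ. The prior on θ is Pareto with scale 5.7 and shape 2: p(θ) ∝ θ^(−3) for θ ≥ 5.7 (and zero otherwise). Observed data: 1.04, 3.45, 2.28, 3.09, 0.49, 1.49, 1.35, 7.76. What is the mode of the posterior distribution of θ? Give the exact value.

θ̂_MAP = 7.76

The Uniform(0, θ) likelihood is θ^(−n) for θ ≥ max(xᵢ), zero otherwise. Here max(xᵢ) = 7.76.
Posterior ∝ θ^(−3) · θ^(−8) = θ^(−11) on θ ≥ max(5.7, 7.76) = 7.76.
This density is strictly decreasing in θ, so the posterior mode lies at the lower boundary of the support.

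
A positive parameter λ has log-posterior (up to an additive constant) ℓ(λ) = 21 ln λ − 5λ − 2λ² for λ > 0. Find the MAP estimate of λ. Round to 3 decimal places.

λ̂_MAP = 1.750

ℓ'(λ) = 21/λ − 5 − 4λ. Setting this to zero and multiplying by λ: 4λ² + 5λ − 21 = 0.
λ = (−5 + √(5² + 4·4·21)) / (2·4) = (−5 + √361) / 8 = (−5 + 19)/8 = 7/4.
ℓ''(λ) = −21/λ² − 4 < 0, confirming a maximum.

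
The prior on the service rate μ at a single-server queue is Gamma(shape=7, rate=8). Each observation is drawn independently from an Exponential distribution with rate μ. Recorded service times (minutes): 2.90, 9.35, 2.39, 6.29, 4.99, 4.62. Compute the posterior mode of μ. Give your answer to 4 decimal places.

μ̂_MAP = 0.3114

The Exponential(rate=μ) likelihood is ∝ μ^n e^(−μΣtᵢ). Here n = 6 and Σtᵢ = 2.90 + 9.35 + 2.39 + 6.29 + 4.99 + 4.62 = 30.54.
Posterior ∝ μ^6e^(−8μ) · μ^6e^(−30.54μ) = μ^12e^(−38.54μ), i.e. Gamma(13, 38.54).
Mode = (a−1)/b = 12/38.54 ≈ 0.3114.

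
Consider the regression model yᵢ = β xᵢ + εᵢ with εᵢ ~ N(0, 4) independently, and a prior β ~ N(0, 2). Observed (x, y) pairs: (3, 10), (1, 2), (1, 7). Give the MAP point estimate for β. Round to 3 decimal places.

β̂_MAP = 3.000

log p(β | y) = −Σ(yᵢ − βxᵢ)²/(2·4) − β²/(2·2) + const.
Setting the derivative to zero: Σxᵢ(yᵢ − βxᵢ)/4 − β/2 = 0, so β = Σxᵢyᵢ / (Σxᵢ² + σ²/τ²).
Σxᵢyᵢ = 3·10 + 1·2 + 1·7 = 39; Σxᵢ² = 11; σ²/τ² = 2.
β̂_MAP = 39 / (11 + 2) = 39/13 ≈ 3.000.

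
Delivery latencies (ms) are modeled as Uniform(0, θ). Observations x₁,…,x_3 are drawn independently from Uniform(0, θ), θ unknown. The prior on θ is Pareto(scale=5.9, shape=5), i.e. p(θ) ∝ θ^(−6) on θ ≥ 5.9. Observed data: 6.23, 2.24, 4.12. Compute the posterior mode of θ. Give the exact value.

The Uniform(0, θ) likelihood is θ^(−n) for θ ≥ max(xᵢ), zero otherwise. Here max(xᵢ) = 6.23.
Posterior ∝ θ^(−6) · θ^(−3) = θ^(−9) on θ ≥ max(5.9, 6.23) = 6.23.
This density is strictly decreasing in θ, so the posterior mode lies at the lower boundary of the support.

θ̂_MAP = 6.23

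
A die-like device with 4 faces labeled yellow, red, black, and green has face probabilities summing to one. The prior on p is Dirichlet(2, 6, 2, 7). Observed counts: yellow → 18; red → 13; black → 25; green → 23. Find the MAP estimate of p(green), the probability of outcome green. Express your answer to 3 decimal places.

The posterior is Dirichlet(αᵢ + nᵢ) = Dirichlet(20, 19, 27, 30).
For a Dirichlet(a₁,…,a_K) with all aᵢ > 1, the mode has j-th component (aⱼ − 1)/(Σaᵢ − K).
Here Σaᵢ = 96 and K = 4, so p(green) = (30 − 1)/(96 − 4) = 29/92 ≈ 0.315.

MAP estimate of p(green) = 0.315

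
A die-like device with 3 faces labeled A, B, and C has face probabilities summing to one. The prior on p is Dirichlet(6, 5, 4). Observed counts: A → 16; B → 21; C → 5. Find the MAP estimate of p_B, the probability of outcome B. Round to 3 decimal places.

The posterior is Dirichlet(αᵢ + nᵢ) = Dirichlet(22, 26, 9).
For a Dirichlet(a₁,…,a_K) with all aᵢ > 1, the mode has j-th component (aⱼ − 1)/(Σaᵢ − K).
Here Σaᵢ = 57 and K = 3, so p_B = (26 − 1)/(57 − 3) = 25/54 ≈ 0.463.

MAP estimate of p_B = 0.463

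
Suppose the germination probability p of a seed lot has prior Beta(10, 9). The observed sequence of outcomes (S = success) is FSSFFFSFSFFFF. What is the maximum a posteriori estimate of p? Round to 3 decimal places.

p̂_MAP = 0.433

Prior: Beta(10, 9).
Data: 4 successes in 13 trials (from the sequence). The binomial likelihood contributes p^4(1−p)^9, so the posterior is Beta(10+4, 9+9) = Beta(14, 18).
For Beta(a, b) with a, b > 1 the mode is (a−1)/(a+b−2) = 13/30 ≈ 0.433.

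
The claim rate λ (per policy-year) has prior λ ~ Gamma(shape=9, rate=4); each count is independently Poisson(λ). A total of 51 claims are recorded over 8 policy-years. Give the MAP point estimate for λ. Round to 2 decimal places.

λ̂_MAP = 4.92

Σxᵢ = 51, n = 8.
Posterior ∝ λ^8e^(−4λ) · λ^51e^(−8λ) = λ^59e^(−12λ), i.e. Gamma(shape=60, rate=12).
The mode of a Gamma(a, b) with a ≥ 1 (shape–rate) is (a−1)/b = 59/12 ≈ 4.92.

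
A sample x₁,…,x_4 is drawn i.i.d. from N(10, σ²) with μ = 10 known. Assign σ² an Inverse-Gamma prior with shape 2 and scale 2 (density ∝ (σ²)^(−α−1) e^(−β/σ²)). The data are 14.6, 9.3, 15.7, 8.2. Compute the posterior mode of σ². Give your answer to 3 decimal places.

Sum of squared deviations about the known mean: SS = (14.6−10)² + (9.3−10)² + (15.7−10)² + (8.2−10)² = 57.38.
The Normal likelihood contributes (σ²)^(−n/2) exp(−SS/(2σ²)), so the posterior is Inverse-Gamma(α + n/2, β + SS/2) = Inverse-Gamma(4, 30.69).
The mode of Inverse-Gamma(a, b) is b/(a+1) = 30.69/5 ≈ 6.138.

σ̂²_MAP = 6.138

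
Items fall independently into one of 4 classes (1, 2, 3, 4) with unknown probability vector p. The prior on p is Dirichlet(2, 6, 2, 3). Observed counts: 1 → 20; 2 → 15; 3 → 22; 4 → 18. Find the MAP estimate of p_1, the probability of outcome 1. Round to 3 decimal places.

MAP estimate: 0.250

The posterior is Dirichlet(αᵢ + nᵢ) = Dirichlet(22, 21, 24, 21).
For a Dirichlet(a₁,…,a_K) with all aᵢ > 1, the mode has j-th component (aⱼ − 1)/(Σaᵢ − K).
Here Σaᵢ = 88 and K = 4, so p_1 = (22 − 1)/(88 − 4) = 21/84 ≈ 0.250.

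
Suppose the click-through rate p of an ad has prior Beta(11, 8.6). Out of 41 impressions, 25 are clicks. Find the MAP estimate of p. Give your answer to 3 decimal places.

Prior: Beta(11, 8.6).
Data: 25 successes in 41 trials. The binomial likelihood contributes p^25(1−p)^16, so the posterior is Beta(11+25, 8.6+16) = Beta(36, 24.6).
For Beta(a, b) with a, b > 1 the mode is (a−1)/(a+b−2) = 35/58.6 ≈ 0.597.

p̂_MAP = 0.597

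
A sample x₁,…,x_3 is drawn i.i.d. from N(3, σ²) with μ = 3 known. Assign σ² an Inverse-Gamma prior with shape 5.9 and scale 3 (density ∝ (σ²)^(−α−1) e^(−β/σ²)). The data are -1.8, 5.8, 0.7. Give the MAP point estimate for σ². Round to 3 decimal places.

σ̂²_MAP = 2.510

Sum of squared deviations about the known mean: SS = (-1.8−3)² + (5.8−3)² + (0.7−3)² = 36.17.
The Normal likelihood contributes (σ²)^(−n/2) exp(−SS/(2σ²)), so the posterior is Inverse-Gamma(α + n/2, β + SS/2) = Inverse-Gamma(7.4, 21.085).
The mode of Inverse-Gamma(a, b) is b/(a+1) = 21.085/8.4 ≈ 2.510.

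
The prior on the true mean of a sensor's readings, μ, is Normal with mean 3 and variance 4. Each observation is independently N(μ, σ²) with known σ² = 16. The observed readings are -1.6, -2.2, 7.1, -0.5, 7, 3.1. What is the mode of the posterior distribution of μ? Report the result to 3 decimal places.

μ̂_MAP = 2.490

n = 6; x̄ = ((-1.6) + (-2.2) + 7.1 + (-0.5) + 7 + 3.1)/6 = 12.9/6 = 2.15.
For a Normal prior and Normal likelihood with known variance, the posterior is Normal; its mode equals its mean, the precision-weighted average.
Prior precision 1/σ₀² = 1/4 = 0.25; data precision n/σ² = 6/16 = 0.375.
μ̂ = (0.25·3 + 0.375·2.15) / (0.25 + 0.375) = 1.55625/0.625 = 2.490.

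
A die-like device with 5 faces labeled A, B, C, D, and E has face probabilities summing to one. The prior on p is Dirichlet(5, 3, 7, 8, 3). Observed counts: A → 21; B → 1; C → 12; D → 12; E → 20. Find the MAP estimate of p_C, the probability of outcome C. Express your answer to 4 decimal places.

MAP estimate of p_C = 0.2069

The posterior is Dirichlet(αᵢ + nᵢ) = Dirichlet(26, 4, 19, 20, 23).
For a Dirichlet(a₁,…,a_K) with all aᵢ > 1, the mode has j-th component (aⱼ − 1)/(Σaᵢ − K).
Here Σaᵢ = 92 and K = 5, so p_C = (19 − 1)/(92 − 5) = 18/87 ≈ 0.2069.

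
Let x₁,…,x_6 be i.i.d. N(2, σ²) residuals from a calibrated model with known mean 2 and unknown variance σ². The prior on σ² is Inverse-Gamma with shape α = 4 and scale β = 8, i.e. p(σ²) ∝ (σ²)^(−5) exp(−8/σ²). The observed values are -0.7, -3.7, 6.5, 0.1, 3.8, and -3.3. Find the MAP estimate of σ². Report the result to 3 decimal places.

Sum of squared deviations about the known mean: SS = (-0.7−2)² + (-3.7−2)² + (6.5−2)² + (0.1−2)² + (3.8−2)² + (-3.3−2)² = 94.97.
The Normal likelihood contributes (σ²)^(−n/2) exp(−SS/(2σ²)), so the posterior is Inverse-Gamma(α + n/2, β + SS/2) = Inverse-Gamma(7, 55.485).
The mode of Inverse-Gamma(a, b) is b/(a+1) = 55.485/8 ≈ 6.936.

σ̂²_MAP = 6.936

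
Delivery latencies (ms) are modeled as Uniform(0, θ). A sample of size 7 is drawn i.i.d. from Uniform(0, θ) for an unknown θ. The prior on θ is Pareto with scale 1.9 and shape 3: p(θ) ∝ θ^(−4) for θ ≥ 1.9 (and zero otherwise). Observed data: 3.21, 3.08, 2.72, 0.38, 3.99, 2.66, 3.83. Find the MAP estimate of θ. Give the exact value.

θ̂_MAP = 3.99

The Uniform(0, θ) likelihood is θ^(−n) for θ ≥ max(xᵢ), zero otherwise. Here max(xᵢ) = 3.99.
Posterior ∝ θ^(−4) · θ^(−7) = θ^(−11) on θ ≥ max(1.9, 3.99) = 3.99.
This density is strictly decreasing in θ, so the posterior mode lies at the lower boundary of the support.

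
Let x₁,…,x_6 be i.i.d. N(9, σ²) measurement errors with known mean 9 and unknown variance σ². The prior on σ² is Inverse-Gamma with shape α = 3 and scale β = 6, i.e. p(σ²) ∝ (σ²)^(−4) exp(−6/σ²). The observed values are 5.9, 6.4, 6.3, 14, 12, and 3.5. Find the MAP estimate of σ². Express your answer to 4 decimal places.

σ̂²_MAP = 7.1364

Sum of squared deviations about the known mean: SS = (5.9−9)² + (6.4−9)² + (6.3−9)² + (14−9)² + (12−9)² + (3.5−9)² = 87.91.
The Normal likelihood contributes (σ²)^(−n/2) exp(−SS/(2σ²)), so the posterior is Inverse-Gamma(α + n/2, β + SS/2) = Inverse-Gamma(6, 49.955).
The mode of Inverse-Gamma(a, b) is b/(a+1) = 49.955/7 ≈ 7.1364.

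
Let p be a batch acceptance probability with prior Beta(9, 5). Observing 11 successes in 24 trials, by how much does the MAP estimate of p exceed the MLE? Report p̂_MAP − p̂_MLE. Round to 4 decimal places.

Posterior is Beta(20, 18); MAP = (20−1)/(38−2) = 19/36 ≈ 0.52778.
MLE ignores the prior: p̂_MLE = k/n = 11/24 ≈ 0.45833.
Difference = 19/36 − 11/24 = 5/72 ≈ 0.0694.

MAP − MLE = 0.0694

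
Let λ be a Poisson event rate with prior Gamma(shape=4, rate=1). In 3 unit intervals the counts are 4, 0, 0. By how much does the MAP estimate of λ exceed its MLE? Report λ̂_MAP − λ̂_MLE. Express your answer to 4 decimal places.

Σxᵢ = 4. Posterior is Gamma(8, 4); MAP = (8−1)/4 = 7/4 ≈ 1.75000.
MLE = x̄ = 4/3 ≈ 1.33333.
Difference = 7/4 − 4/3 = 5/12 ≈ 0.4167.

MAP − MLE = 0.4167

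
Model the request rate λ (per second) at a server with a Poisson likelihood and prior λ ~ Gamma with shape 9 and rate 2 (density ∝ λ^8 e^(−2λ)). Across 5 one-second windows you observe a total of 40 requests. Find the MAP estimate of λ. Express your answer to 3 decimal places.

λ̂_MAP = 6.857

Σxᵢ = 40, n = 5.
Posterior ∝ λ^8e^(−2λ) · λ^40e^(−5λ) = λ^48e^(−7λ), i.e. Gamma(shape=49, rate=7).
The mode of a Gamma(a, b) with a ≥ 1 (shape–rate) is (a−1)/b = 48/7 ≈ 6.857.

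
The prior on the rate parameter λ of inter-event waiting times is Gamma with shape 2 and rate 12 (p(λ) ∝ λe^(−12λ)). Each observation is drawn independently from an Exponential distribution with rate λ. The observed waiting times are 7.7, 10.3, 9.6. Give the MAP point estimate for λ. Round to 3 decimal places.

The Exponential(rate=λ) likelihood is ∝ λ^n e^(−λΣtᵢ). Here n = 3 and Σtᵢ = 7.7 + 10.3 + 9.6 = 27.6.
Posterior ∝ λe^(−12λ) · λ^3e^(−27.6λ) = λ^4e^(−39.6λ), i.e. Gamma(5, 39.6).
Mode = (a−1)/b = 4/39.6 ≈ 0.101.

λ̂_MAP = 0.101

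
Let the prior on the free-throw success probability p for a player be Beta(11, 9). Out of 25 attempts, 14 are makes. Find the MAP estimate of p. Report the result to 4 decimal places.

Prior: Beta(11, 9).
Data: 14 successes in 25 trials. The binomial likelihood contributes p^14(1−p)^11, so the posterior is Beta(11+14, 9+11) = Beta(25, 20).
For Beta(a, b) with a, b > 1 the mode is (a−1)/(a+b−2) = 24/43 ≈ 0.5581.

p̂_MAP = 0.5581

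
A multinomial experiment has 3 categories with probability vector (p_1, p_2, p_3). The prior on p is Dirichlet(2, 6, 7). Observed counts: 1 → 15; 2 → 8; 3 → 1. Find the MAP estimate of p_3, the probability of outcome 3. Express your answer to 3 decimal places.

MAP estimate: 0.194

The posterior is Dirichlet(αᵢ + nᵢ) = Dirichlet(17, 14, 8).
For a Dirichlet(a₁,…,a_K) with all aᵢ > 1, the mode has j-th component (aⱼ − 1)/(Σaᵢ − K).
Here Σaᵢ = 39 and K = 3, so p_3 = (8 − 1)/(39 − 3) = 7/36 ≈ 0.194.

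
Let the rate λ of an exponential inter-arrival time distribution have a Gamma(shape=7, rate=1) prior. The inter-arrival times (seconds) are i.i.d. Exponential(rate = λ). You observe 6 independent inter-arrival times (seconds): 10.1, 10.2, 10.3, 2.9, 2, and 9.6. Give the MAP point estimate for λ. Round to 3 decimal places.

λ̂_MAP = 0.260

The Exponential(rate=λ) likelihood is ∝ λ^n e^(−λΣtᵢ). Here n = 6 and Σtᵢ = 10.1 + 10.2 + 10.3 + 2.9 + 2 + 9.6 = 45.1.
Posterior ∝ λ^6e^(−1λ) · λ^6e^(−45.1λ) = λ^12e^(−46.1λ), i.e. Gamma(13, 46.1).
Mode = (a−1)/b = 12/46.1 ≈ 0.260.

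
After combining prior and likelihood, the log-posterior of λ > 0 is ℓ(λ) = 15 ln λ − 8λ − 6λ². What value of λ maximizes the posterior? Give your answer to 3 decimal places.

λ̂_MAP = 0.833

ℓ'(λ) = 15/λ − 8 − 12λ. Setting this to zero and multiplying by λ: 12λ² + 8λ − 15 = 0.
λ = (−8 + √(8² + 4·12·15)) / (2·12) = (−8 + √784) / 24 = (−8 + 28)/24 = 5/6.
ℓ''(λ) = −15/λ² − 12 < 0, confirming a maximum.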